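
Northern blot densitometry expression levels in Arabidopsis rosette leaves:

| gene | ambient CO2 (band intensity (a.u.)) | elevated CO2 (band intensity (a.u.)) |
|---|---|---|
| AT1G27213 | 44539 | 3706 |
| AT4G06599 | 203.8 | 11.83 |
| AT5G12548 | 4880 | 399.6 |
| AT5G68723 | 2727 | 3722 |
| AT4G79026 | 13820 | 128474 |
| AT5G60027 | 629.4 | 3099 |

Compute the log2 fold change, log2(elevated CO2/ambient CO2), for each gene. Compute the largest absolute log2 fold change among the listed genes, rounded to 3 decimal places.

4.107

log2(3706/44539) = -3.587  (AT1G27213)
log2(11.83/203.8) = -4.107  (AT4G06599)
log2(399.6/4880) = -3.610  (AT5G12548)
log2(3722/2727) = 0.449  (AT5G68723)
log2(128474/13820) = 3.217  (AT4G79026)
log2(3099/629.4) = 2.300  (AT5G60027)
The largest magnitude belongs to AT4G06599.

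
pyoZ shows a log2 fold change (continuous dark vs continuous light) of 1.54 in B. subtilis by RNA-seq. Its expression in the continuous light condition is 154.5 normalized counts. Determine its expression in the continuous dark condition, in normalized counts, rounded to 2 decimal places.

449.28

Fold change = 2^(1.54) = 2.9079
continuous dark expression = 154.5 × 2.9079 = 449.28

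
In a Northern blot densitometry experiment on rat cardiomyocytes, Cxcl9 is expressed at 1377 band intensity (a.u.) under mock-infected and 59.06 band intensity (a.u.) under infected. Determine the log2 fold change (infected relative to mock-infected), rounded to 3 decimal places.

Fold change = 59.06 / 1377 = 0.0429
log2(0.0429) = -4.5432

-4.543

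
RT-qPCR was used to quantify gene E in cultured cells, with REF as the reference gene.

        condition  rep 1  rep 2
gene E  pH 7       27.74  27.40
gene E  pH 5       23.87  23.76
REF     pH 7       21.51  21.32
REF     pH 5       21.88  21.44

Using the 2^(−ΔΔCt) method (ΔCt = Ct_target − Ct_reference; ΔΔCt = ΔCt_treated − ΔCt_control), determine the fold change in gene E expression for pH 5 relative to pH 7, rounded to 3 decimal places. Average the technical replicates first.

16.000

Mean Ct: gene E pH 7 27.570; gene E pH 5 23.815; REF pH 7 21.415; REF pH 5 21.660
ΔCt(pH 7) = 27.570 − 21.415 = 6.155
ΔCt(pH 5) = 23.815 − 21.660 = 2.155
ΔΔCt = 2.155 − 6.155 = -4.000
Fold change = 2^(−(-4.000)) = 2^4.000 = 16.0000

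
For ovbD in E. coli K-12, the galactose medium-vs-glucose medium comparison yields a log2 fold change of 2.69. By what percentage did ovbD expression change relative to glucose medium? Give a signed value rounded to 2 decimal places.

545.31%

Fold change = 2^(2.69) = 6.4531
Percent change = (FC − 1) × 100% = (6.4531 − 1) × 100 = 545.31%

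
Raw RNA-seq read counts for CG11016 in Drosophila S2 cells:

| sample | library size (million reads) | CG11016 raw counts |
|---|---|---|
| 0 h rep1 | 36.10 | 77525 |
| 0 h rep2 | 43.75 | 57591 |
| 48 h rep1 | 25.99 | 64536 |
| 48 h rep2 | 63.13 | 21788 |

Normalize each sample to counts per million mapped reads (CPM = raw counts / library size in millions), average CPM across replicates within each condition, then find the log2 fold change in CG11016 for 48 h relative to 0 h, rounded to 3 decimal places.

-0.292

CPM(0 h rep1) = 77525 / 36.10 = 2147.5069
CPM(0 h rep2) = 57591 / 43.75 = 1316.3657
CPM(48 h rep1) = 64536 / 25.99 = 2483.1089
CPM(48 h rep2) = 21788 / 63.13 = 345.1291
mean CPM(0 h) = 1731.9363; mean CPM(48 h) = 1414.1190
Fold change = 1414.1190 / 1731.9363 = 0.81650
log2(0.81650) = -0.2925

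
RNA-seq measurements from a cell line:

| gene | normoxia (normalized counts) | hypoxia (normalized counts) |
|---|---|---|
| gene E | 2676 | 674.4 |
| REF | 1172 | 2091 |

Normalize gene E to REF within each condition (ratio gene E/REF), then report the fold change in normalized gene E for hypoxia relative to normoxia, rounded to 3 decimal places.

0.141

gene E/REF (normoxia) = 2676 / 1172 = 2.2833
gene E/REF (hypoxia) = 674.4 / 2091 = 0.32253
Fold change = 0.32253 / 2.2833 = 0.1413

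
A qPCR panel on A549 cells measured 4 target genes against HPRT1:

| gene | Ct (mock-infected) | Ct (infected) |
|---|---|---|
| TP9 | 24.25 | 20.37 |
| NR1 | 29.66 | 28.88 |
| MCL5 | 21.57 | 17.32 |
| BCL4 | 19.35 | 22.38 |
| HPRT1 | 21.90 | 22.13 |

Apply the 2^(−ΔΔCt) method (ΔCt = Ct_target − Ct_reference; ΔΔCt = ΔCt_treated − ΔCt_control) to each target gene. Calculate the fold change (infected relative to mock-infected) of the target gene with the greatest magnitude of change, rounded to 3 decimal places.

22.316

TP9: ΔΔCt = (20.37−22.13) − (24.25−21.90) = -1.76 − 2.35 = -4.11; fold change = 2^4.11 = 17.268
NR1: ΔΔCt = (28.88−22.13) − (29.66−21.90) = 6.75 − 7.76 = -1.01; fold change = 2^1.01 = 2.014
MCL5: ΔΔCt = (17.32−22.13) − (21.57−21.90) = -4.81 − (-0.33) = -4.48; fold change = 2^4.48 = 22.316
BCL4: ΔΔCt = (22.38−22.13) − (19.35−21.90) = 0.25 − (-2.55) = 2.80; fold change = 2^-2.80 = 0.144
MCL5 has the largest |ΔΔCt| = 4.48.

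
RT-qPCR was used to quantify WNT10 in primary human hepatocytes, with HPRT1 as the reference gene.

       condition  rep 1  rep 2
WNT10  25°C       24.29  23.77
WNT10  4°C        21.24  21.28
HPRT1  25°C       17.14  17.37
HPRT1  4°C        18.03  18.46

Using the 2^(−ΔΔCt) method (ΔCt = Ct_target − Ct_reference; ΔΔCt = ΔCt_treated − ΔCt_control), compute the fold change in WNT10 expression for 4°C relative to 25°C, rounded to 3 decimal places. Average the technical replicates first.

Mean Ct: WNT10 25°C 24.030; WNT10 4°C 21.260; HPRT1 25°C 17.255; HPRT1 4°C 18.245
ΔCt(25°C) = 24.030 − 17.255 = 6.775
ΔCt(4°C) = 21.260 − 18.245 = 3.015
ΔΔCt = 3.015 − 6.775 = -3.760
Fold change = 2^(−(-3.760)) = 2^3.760 = 13.5479

13.548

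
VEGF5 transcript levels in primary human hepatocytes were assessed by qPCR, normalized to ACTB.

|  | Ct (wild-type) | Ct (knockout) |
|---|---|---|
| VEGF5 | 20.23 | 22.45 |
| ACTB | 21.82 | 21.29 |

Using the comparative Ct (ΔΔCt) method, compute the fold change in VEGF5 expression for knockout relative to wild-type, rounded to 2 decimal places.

ΔCt(wild-type) = 20.230 − 21.820 = -1.590
ΔCt(knockout) = 22.450 − 21.290 = 1.160
ΔΔCt = 1.160 − (-1.590) = 2.750
Fold change = 2^(−2.750) = 0.149

0.15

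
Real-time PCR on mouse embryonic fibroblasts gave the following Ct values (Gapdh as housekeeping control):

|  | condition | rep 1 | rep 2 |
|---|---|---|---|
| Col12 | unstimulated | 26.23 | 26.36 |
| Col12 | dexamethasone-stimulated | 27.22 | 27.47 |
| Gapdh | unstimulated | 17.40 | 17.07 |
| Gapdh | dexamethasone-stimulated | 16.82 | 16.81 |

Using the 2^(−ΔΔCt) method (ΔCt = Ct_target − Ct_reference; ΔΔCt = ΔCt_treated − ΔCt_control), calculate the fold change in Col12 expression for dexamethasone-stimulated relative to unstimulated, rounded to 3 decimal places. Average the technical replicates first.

0.361

Mean Ct: Col12 unstimulated 26.295; Col12 dexamethasone-stimulated 27.345; Gapdh unstimulated 17.235; Gapdh dexamethasone-stimulated 16.815
ΔCt(unstimulated) = 26.295 − 17.235 = 9.060
ΔCt(dexamethasone-stimulated) = 27.345 − 16.815 = 10.530
ΔΔCt = 10.530 − 9.060 = 1.470
Fold change = 2^(−1.470) = 0.3610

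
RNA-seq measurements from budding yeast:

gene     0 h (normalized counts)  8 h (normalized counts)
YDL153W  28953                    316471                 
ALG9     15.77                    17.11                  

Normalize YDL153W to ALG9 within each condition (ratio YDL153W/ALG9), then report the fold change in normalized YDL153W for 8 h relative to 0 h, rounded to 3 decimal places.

10.074

YDL153W/ALG9 (0 h) = 28953 / 15.77 = 1836
YDL153W/ALG9 (8 h) = 316471 / 17.11 = 18496
Fold change = 18496 / 1836 = 10.0745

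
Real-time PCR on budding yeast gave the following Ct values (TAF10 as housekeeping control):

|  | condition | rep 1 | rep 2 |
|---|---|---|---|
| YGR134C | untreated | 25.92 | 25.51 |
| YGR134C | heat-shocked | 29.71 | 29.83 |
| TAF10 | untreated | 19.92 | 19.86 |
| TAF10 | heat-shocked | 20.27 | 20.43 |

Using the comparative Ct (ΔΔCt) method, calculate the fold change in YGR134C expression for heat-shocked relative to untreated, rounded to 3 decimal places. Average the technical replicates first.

Mean Ct: YGR134C untreated 25.715; YGR134C heat-shocked 29.770; TAF10 untreated 19.890; TAF10 heat-shocked 20.350
ΔCt(untreated) = 25.715 − 19.890 = 5.825
ΔCt(heat-shocked) = 29.770 − 20.350 = 9.420
ΔΔCt = 9.420 − 5.825 = 3.595
Fold change = 2^(−3.595) = 0.0828

0.083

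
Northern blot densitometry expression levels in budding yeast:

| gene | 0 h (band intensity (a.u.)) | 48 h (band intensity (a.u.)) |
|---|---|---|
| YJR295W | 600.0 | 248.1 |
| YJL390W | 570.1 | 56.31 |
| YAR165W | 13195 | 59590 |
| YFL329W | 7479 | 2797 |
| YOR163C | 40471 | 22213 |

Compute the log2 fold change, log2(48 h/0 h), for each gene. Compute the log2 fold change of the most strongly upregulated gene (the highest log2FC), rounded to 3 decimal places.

log2(248.1/600.0) = -1.274  (YJR295W)
log2(56.31/570.1) = -3.340  (YJL390W)
log2(59590/13195) = 2.175  (YAR165W)
log2(2797/7479) = -1.419  (YFL329W)
log2(22213/40471) = -0.865  (YOR163C)
YAR165W is most strongly upregulated.

2.175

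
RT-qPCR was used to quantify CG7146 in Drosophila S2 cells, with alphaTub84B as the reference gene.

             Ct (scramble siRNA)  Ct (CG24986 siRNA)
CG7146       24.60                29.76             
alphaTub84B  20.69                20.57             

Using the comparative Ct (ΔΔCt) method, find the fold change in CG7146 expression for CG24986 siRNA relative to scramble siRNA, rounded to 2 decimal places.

ΔCt(scramble siRNA) = 24.600 − 20.690 = 3.910
ΔCt(CG24986 siRNA) = 29.760 − 20.570 = 9.190
ΔΔCt = 9.190 − 3.910 = 5.280
Fold change = 2^(−5.280) = 0.026

0.03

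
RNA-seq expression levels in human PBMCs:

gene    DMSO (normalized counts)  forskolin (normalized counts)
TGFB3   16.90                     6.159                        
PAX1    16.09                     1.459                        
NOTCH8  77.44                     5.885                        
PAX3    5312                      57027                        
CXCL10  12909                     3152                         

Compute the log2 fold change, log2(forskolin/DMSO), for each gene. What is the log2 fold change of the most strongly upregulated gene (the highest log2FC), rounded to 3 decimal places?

log2(6.159/16.90) = -1.456  (TGFB3)
log2(1.459/16.09) = -3.463  (PAX1)
log2(5.885/77.44) = -3.718  (NOTCH8)
log2(57027/5312) = 3.424  (PAX3)
log2(3152/12909) = -2.034  (CXCL10)
PAX3 is most strongly upregulated.

3.424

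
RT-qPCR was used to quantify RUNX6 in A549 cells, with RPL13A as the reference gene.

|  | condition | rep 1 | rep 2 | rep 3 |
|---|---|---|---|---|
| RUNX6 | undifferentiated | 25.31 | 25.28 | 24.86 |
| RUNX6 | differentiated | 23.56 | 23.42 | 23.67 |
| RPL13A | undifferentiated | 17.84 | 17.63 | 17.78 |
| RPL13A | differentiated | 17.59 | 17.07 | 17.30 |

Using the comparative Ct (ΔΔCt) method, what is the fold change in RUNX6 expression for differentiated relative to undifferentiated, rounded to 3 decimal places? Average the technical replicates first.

2.250

Mean Ct: RUNX6 undifferentiated 25.150; RUNX6 differentiated 23.550; RPL13A undifferentiated 17.750; RPL13A differentiated 17.320
ΔCt(undifferentiated) = 25.150 − 17.750 = 7.400
ΔCt(differentiated) = 23.550 − 17.320 = 6.230
ΔΔCt = 6.230 − 7.400 = -1.170
Fold change = 2^(−(-1.170)) = 2^1.170 = 2.2501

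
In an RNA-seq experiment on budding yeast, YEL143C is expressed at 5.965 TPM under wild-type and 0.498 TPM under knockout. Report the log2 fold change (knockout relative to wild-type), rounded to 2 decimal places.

Fold change = 0.498 / 5.965 = 0.0835
log2(0.0835) = -3.582

-3.58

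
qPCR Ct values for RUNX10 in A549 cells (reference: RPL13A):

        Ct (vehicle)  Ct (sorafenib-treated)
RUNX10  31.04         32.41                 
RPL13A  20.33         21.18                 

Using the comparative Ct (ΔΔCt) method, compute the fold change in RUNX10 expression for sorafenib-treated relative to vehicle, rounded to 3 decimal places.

ΔCt(vehicle) = 31.040 − 20.330 = 10.710
ΔCt(sorafenib-treated) = 32.410 − 21.180 = 11.230
ΔΔCt = 11.230 − 10.710 = 0.520
Fold change = 2^(−0.520) = 0.6974

0.697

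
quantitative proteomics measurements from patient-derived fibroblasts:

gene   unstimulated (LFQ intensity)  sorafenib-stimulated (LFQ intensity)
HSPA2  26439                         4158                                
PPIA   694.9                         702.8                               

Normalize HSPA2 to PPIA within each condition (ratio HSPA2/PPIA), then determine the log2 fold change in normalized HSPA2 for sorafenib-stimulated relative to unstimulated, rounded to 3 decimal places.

HSPA2/PPIA (unstimulated) = 26439 / 694.9 = 38.047
HSPA2/PPIA (sorafenib-stimulated) = 4158 / 702.8 = 5.9163
Fold change = 5.9163 / 38.047 = 0.1555
log2(0.1555) = -2.6850

-2.685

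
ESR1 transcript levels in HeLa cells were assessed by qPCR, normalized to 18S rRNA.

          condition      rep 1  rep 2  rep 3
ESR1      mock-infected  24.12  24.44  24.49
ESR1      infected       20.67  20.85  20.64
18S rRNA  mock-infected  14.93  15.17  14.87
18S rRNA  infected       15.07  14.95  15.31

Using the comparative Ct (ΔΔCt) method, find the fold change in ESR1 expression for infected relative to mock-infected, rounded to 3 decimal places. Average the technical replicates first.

13.454

Mean Ct: ESR1 mock-infected 24.350; ESR1 infected 20.720; 18S rRNA mock-infected 14.990; 18S rRNA infected 15.110
ΔCt(mock-infected) = 24.350 − 14.990 = 9.360
ΔCt(infected) = 20.720 − 15.110 = 5.610
ΔΔCt = 5.610 − 9.360 = -3.750
Fold change = 2^(−(-3.750)) = 2^3.750 = 13.4543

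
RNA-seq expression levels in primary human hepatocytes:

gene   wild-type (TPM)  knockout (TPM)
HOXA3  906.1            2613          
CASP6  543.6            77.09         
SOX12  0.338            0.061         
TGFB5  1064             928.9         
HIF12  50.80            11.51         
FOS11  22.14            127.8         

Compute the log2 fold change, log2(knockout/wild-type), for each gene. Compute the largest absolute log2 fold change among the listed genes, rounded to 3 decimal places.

2.818

log2(2613/906.1) = 1.528  (HOXA3)
log2(77.09/543.6) = -2.818  (CASP6)
log2(0.061/0.338) = -2.470  (SOX12)
log2(928.9/1064) = -0.196  (TGFB5)
log2(11.51/50.80) = -2.142  (HIF12)
log2(127.8/22.14) = 2.529  (FOS11)
The largest magnitude belongs to CASP6.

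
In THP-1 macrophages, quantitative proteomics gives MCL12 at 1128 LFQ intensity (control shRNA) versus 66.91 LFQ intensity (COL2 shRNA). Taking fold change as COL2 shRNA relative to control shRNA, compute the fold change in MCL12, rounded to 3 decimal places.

Fold change = 66.91 / 1128 = 0.0593
MCL12 is downregulated.

0.059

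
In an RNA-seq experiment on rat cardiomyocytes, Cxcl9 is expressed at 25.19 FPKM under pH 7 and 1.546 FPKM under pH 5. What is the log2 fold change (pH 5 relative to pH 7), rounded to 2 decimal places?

-4.03

Fold change = 1.546 / 25.19 = 0.0614
log2(0.0614) = -4.026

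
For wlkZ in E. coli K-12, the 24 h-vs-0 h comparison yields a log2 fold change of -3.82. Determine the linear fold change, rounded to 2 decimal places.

0.07

Fold change = 2^(-3.82) = 0.071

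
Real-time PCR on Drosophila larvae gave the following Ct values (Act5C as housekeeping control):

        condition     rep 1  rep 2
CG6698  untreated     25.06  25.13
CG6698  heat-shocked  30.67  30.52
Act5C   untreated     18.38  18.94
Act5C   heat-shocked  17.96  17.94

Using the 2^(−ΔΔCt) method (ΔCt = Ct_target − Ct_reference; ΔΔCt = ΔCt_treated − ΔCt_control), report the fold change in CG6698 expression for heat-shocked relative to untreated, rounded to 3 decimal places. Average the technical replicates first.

Mean Ct: CG6698 untreated 25.095; CG6698 heat-shocked 30.595; Act5C untreated 18.660; Act5C heat-shocked 17.950
ΔCt(untreated) = 25.095 − 18.660 = 6.435
ΔCt(heat-shocked) = 30.595 − 17.950 = 12.645
ΔΔCt = 12.645 − 6.435 = 6.210
Fold change = 2^(−6.210) = 0.0135

0.014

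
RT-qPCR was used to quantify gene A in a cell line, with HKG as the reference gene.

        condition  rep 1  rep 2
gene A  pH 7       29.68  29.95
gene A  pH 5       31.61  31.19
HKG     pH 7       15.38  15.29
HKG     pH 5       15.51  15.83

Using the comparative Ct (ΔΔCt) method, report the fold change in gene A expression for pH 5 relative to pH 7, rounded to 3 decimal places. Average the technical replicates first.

Mean Ct: gene A pH 7 29.815; gene A pH 5 31.400; HKG pH 7 15.335; HKG pH 5 15.670
ΔCt(pH 7) = 29.815 − 15.335 = 14.480
ΔCt(pH 5) = 31.400 − 15.670 = 15.730
ΔΔCt = 15.730 − 14.480 = 1.250
Fold change = 2^(−1.250) = 0.4204

0.420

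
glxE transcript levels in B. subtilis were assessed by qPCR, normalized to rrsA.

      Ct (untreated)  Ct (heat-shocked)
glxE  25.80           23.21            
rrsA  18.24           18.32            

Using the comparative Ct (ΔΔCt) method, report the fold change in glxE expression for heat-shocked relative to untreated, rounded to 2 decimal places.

ΔCt(untreated) = 25.800 − 18.240 = 7.560
ΔCt(heat-shocked) = 23.210 − 18.320 = 4.890
ΔΔCt = 4.890 − 7.560 = -2.670
Fold change = 2^(−(-2.670)) = 2^2.670 = 6.364

6.36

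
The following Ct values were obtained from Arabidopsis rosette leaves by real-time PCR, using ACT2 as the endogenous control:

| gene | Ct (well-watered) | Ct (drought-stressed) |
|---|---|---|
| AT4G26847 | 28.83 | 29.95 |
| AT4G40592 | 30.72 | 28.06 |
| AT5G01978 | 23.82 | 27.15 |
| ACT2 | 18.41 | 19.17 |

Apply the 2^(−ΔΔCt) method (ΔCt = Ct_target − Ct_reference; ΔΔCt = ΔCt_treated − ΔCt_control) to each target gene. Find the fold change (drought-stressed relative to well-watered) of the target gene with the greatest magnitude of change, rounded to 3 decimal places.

AT4G26847: ΔΔCt = (29.95−19.17) − (28.83−18.41) = 10.78 − 10.42 = 0.36; fold change = 2^-0.36 = 0.779
AT4G40592: ΔΔCt = (28.06−19.17) − (30.72−18.41) = 8.89 − 12.31 = -3.42; fold change = 2^3.42 = 10.703
AT5G01978: ΔΔCt = (27.15−19.17) − (23.82−18.41) = 7.98 − 5.41 = 2.57; fold change = 2^-2.57 = 0.168
AT4G40592 has the largest |ΔΔCt| = 3.42.

10.703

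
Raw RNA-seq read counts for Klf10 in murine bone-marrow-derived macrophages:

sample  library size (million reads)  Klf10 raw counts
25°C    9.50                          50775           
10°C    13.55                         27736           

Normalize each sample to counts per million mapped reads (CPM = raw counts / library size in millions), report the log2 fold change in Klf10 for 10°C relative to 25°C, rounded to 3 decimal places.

-1.385

CPM(25°C) = 50775 / 9.50 = 5344.7368
CPM(10°C) = 27736 / 13.55 = 2046.9373
Fold change = 2046.9373 / 5344.7368 = 0.38298
log2(0.38298) = -1.3847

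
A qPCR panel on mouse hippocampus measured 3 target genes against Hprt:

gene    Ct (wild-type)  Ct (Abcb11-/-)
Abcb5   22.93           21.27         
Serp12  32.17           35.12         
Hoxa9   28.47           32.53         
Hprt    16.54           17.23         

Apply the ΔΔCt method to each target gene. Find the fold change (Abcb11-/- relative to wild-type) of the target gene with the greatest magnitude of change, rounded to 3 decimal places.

Abcb5: ΔΔCt = (21.27−17.23) − (22.93−16.54) = 4.04 − 6.39 = -2.35; fold change = 2^2.35 = 5.098
Serp12: ΔΔCt = (35.12−17.23) − (32.17−16.54) = 17.89 − 15.63 = 2.26; fold change = 2^-2.26 = 0.209
Hoxa9: ΔΔCt = (32.53−17.23) − (28.47−16.54) = 15.30 − 11.93 = 3.37; fold change = 2^-3.37 = 0.097
Hoxa9 has the largest |ΔΔCt| = 3.37.

0.097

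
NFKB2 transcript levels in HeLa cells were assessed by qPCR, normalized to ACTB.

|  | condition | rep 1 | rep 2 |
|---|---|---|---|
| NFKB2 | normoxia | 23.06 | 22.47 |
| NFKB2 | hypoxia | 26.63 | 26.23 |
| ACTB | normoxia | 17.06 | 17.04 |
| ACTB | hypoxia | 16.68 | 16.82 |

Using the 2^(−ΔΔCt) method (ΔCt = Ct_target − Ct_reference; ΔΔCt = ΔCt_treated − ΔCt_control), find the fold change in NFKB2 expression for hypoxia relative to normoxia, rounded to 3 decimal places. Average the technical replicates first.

0.064

Mean Ct: NFKB2 normoxia 22.765; NFKB2 hypoxia 26.430; ACTB normoxia 17.050; ACTB hypoxia 16.750
ΔCt(normoxia) = 22.765 − 17.050 = 5.715
ΔCt(hypoxia) = 26.430 − 16.750 = 9.680
ΔΔCt = 9.680 − 5.715 = 3.965
Fold change = 2^(−3.965) = 0.0640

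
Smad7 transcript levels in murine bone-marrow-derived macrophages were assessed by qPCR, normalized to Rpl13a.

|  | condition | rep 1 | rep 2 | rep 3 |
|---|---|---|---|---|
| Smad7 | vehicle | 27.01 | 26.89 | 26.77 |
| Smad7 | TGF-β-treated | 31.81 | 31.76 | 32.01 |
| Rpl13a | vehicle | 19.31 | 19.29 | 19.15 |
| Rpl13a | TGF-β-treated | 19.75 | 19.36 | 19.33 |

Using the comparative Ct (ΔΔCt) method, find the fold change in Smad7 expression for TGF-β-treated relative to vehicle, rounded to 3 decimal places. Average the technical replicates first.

0.037

Mean Ct: Smad7 vehicle 26.890; Smad7 TGF-β-treated 31.860; Rpl13a vehicle 19.250; Rpl13a TGF-β-treated 19.480
ΔCt(vehicle) = 26.890 − 19.250 = 7.640
ΔCt(TGF-β-treated) = 31.860 − 19.480 = 12.380
ΔΔCt = 12.380 − 7.640 = 4.740
Fold change = 2^(−4.740) = 0.0374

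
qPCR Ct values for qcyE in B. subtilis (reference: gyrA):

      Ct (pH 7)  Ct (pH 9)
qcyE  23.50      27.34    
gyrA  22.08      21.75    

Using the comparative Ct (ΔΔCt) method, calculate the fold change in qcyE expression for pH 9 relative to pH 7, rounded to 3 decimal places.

ΔCt(pH 7) = 23.500 − 22.080 = 1.420
ΔCt(pH 9) = 27.340 − 21.750 = 5.590
ΔΔCt = 5.590 − 1.420 = 4.170
Fold change = 2^(−4.170) = 0.0556

0.056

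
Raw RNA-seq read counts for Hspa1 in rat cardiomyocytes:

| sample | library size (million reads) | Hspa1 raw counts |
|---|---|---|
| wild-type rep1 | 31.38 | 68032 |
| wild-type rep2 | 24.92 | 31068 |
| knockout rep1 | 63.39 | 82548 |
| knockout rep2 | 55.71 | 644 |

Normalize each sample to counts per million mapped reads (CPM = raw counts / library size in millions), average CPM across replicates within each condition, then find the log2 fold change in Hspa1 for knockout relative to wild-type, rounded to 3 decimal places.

-1.378

CPM(wild-type rep1) = 68032 / 31.38 = 2168.0051
CPM(wild-type rep2) = 31068 / 24.92 = 1246.7095
CPM(knockout rep1) = 82548 / 63.39 = 1302.2243
CPM(knockout rep2) = 644 / 55.71 = 11.5599
mean CPM(wild-type) = 1707.3573; mean CPM(knockout) = 656.8921
Fold change = 656.8921 / 1707.3573 = 0.38474
log2(0.38474) = -1.3780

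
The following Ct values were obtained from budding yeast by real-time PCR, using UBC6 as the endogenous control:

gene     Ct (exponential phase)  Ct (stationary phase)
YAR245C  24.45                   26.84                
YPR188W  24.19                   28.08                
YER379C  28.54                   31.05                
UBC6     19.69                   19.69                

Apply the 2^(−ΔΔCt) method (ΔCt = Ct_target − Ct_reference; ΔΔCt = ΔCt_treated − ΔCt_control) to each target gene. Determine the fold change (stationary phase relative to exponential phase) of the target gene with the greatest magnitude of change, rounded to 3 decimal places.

YAR245C: ΔΔCt = (26.84−19.69) − (24.45−19.69) = 7.15 − 4.76 = 2.39; fold change = 2^-2.39 = 0.191
YPR188W: ΔΔCt = (28.08−19.69) − (24.19−19.69) = 8.39 − 4.50 = 3.89; fold change = 2^-3.89 = 0.067
YER379C: ΔΔCt = (31.05−19.69) − (28.54−19.69) = 11.36 − 8.85 = 2.51; fold change = 2^-2.51 = 0.176
YPR188W has the largest |ΔΔCt| = 3.89.

0.067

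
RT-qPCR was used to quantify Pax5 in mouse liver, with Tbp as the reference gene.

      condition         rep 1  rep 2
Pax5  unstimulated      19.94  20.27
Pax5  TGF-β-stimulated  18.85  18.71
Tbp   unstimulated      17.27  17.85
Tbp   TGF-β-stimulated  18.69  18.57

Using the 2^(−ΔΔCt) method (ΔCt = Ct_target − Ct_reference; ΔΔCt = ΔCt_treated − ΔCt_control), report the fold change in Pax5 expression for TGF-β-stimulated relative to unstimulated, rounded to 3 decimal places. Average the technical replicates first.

5.260

Mean Ct: Pax5 unstimulated 20.105; Pax5 TGF-β-stimulated 18.780; Tbp unstimulated 17.560; Tbp TGF-β-stimulated 18.630
ΔCt(unstimulated) = 20.105 − 17.560 = 2.545
ΔCt(TGF-β-stimulated) = 18.780 − 18.630 = 0.150
ΔΔCt = 0.150 − 2.545 = -2.395
Fold change = 2^(−(-2.395)) = 2^2.395 = 5.2598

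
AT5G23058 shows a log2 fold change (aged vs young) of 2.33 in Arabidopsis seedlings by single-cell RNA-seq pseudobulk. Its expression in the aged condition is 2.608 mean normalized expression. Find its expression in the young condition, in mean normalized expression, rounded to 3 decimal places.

0.519

Fold change = 2^(2.33) = 5.0281
young expression = 2.608 / 5.0281 = 0.519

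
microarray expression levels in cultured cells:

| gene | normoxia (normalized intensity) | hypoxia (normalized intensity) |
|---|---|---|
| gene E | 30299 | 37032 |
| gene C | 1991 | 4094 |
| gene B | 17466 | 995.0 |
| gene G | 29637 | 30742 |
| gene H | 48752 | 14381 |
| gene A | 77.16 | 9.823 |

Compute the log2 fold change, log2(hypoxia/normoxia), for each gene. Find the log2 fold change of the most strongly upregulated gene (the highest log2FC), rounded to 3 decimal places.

log2(37032/30299) = 0.290  (gene E)
log2(4094/1991) = 1.040  (gene C)
log2(995.0/17466) = -4.134  (gene B)
log2(30742/29637) = 0.053  (gene G)
log2(14381/48752) = -1.761  (gene H)
log2(9.823/77.16) = -2.974  (gene A)
gene C is most strongly upregulated.

1.040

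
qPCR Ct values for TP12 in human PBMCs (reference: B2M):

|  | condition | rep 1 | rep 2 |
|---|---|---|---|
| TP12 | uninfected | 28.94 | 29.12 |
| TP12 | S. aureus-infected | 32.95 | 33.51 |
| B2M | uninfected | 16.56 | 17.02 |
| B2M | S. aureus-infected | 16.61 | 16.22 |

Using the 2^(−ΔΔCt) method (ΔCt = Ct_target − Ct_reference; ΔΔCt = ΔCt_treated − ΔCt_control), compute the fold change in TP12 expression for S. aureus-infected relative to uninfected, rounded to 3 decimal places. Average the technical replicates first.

0.042

Mean Ct: TP12 uninfected 29.030; TP12 S. aureus-infected 33.230; B2M uninfected 16.790; B2M S. aureus-infected 16.415
ΔCt(uninfected) = 29.030 − 16.790 = 12.240
ΔCt(S. aureus-infected) = 33.230 − 16.415 = 16.815
ΔΔCt = 16.815 − 12.240 = 4.575
Fold change = 2^(−4.575) = 0.0420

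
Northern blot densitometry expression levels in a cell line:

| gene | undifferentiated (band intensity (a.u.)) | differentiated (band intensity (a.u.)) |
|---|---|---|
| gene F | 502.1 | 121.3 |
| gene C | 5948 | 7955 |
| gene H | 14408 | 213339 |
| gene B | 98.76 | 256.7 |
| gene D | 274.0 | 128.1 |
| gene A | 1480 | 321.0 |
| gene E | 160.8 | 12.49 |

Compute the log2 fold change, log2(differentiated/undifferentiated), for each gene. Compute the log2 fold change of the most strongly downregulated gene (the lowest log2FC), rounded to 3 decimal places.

-3.686

log2(121.3/502.1) = -2.049  (gene F)
log2(7955/5948) = 0.419  (gene C)
log2(213339/14408) = 3.888  (gene H)
log2(256.7/98.76) = 1.378  (gene B)
log2(128.1/274.0) = -1.097  (gene D)
log2(321.0/1480) = -2.205  (gene A)
log2(12.49/160.8) = -3.686  (gene E)
gene E is most strongly downregulated.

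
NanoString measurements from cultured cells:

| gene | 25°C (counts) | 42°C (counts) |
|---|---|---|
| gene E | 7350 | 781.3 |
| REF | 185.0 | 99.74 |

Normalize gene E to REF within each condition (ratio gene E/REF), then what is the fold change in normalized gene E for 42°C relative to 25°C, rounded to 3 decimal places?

gene E/REF (25°C) = 7350 / 185.0 = 39.73
gene E/REF (42°C) = 781.3 / 99.74 = 7.8334
Fold change = 7.8334 / 39.73 = 0.1972

0.197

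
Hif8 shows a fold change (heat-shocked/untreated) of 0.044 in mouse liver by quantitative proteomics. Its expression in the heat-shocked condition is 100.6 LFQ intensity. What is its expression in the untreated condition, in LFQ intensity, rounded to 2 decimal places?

untreated expression = 100.6 / 0.044 = 2286.36

2286.36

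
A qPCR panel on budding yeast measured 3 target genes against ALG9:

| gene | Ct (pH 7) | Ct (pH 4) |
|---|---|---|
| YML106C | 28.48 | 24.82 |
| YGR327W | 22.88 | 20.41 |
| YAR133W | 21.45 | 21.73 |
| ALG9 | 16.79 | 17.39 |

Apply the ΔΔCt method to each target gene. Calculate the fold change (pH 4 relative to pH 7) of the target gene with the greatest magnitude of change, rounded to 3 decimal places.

19.160

YML106C: ΔΔCt = (24.82−17.39) − (28.48−16.79) = 7.43 − 11.69 = -4.26; fold change = 2^4.26 = 19.160
YGR327W: ΔΔCt = (20.41−17.39) − (22.88−16.79) = 3.02 − 6.09 = -3.07; fold change = 2^3.07 = 8.398
YAR133W: ΔΔCt = (21.73−17.39) − (21.45−16.79) = 4.34 − 4.66 = -0.32; fold change = 2^0.32 = 1.248
YML106C has the largest |ΔΔCt| = 4.26.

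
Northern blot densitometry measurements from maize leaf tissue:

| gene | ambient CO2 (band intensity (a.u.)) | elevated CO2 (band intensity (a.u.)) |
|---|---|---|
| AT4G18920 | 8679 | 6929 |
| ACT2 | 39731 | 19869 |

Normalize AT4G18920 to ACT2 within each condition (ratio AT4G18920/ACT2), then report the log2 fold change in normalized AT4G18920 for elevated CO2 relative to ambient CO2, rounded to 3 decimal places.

0.675

AT4G18920/ACT2 (ambient CO2) = 8679 / 39731 = 0.21844
AT4G18920/ACT2 (elevated CO2) = 6929 / 19869 = 0.34873
Fold change = 0.34873 / 0.21844 = 1.5964
log2(1.5964) = 0.6749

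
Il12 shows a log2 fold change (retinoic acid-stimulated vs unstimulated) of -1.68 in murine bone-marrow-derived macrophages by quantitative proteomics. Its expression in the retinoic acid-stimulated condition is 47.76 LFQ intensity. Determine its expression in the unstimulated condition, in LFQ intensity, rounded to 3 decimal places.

153.036

Fold change = 2^(-1.68) = 0.3121
unstimulated expression = 47.76 / 0.3121 = 153.036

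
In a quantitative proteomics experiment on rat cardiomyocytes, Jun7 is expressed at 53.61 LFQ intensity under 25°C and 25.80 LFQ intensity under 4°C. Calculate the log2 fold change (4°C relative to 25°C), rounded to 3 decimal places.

Fold change = 25.80 / 53.61 = 0.4813
log2(0.4813) = -1.0551

-1.055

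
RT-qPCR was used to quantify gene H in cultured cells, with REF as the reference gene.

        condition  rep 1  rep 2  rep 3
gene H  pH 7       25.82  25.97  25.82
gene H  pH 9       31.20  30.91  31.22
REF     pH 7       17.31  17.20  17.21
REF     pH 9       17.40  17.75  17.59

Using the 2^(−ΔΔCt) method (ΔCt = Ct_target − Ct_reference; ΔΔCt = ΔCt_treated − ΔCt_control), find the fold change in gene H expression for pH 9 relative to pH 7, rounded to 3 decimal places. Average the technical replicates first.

Mean Ct: gene H pH 7 25.870; gene H pH 9 31.110; REF pH 7 17.240; REF pH 9 17.580
ΔCt(pH 7) = 25.870 − 17.240 = 8.630
ΔCt(pH 9) = 31.110 − 17.580 = 13.530
ΔΔCt = 13.530 − 8.630 = 4.900
Fold change = 2^(−4.900) = 0.0335

0.033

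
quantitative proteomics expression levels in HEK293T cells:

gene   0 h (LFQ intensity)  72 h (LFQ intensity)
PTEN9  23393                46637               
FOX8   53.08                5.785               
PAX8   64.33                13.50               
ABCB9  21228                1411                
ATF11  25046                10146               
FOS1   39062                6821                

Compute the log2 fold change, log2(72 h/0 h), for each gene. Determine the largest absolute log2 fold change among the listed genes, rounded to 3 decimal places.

3.911

log2(46637/23393) = 0.995  (PTEN9)
log2(5.785/53.08) = -3.198  (FOX8)
log2(13.50/64.33) = -2.253  (PAX8)
log2(1411/21228) = -3.911  (ABCB9)
log2(10146/25046) = -1.304  (ATF11)
log2(6821/39062) = -2.518  (FOS1)
The largest magnitude belongs to ABCB9.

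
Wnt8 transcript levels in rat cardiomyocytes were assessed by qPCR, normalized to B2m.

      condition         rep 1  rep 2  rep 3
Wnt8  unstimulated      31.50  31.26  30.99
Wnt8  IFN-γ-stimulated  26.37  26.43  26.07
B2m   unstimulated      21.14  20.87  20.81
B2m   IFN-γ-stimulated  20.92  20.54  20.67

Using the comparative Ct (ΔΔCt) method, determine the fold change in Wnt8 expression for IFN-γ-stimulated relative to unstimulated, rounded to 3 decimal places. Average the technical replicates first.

Mean Ct: Wnt8 unstimulated 31.250; Wnt8 IFN-γ-stimulated 26.290; B2m unstimulated 20.940; B2m IFN-γ-stimulated 20.710
ΔCt(unstimulated) = 31.250 − 20.940 = 10.310
ΔCt(IFN-γ-stimulated) = 26.290 − 20.710 = 5.580
ΔΔCt = 5.580 − 10.310 = -4.730
Fold change = 2^(−(-4.730)) = 2^4.730 = 26.5382

26.538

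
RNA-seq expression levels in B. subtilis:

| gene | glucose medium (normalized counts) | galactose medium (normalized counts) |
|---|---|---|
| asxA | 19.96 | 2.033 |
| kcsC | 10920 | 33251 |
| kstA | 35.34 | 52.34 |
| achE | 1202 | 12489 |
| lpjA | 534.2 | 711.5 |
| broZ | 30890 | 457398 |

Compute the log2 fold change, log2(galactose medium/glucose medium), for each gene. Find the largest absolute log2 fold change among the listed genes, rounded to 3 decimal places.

3.888

log2(2.033/19.96) = -3.295  (asxA)
log2(33251/10920) = 1.606  (kcsC)
log2(52.34/35.34) = 0.567  (kstA)
log2(12489/1202) = 3.377  (achE)
log2(711.5/534.2) = 0.413  (lpjA)
log2(457398/30890) = 3.888  (broZ)
The largest magnitude belongs to broZ.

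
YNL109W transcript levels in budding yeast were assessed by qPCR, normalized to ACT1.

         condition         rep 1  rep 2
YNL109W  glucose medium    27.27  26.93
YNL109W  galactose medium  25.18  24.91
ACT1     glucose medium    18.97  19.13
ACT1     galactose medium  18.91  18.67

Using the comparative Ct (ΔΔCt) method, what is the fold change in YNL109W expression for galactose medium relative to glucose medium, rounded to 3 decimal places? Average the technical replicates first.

3.470

Mean Ct: YNL109W glucose medium 27.100; YNL109W galactose medium 25.045; ACT1 glucose medium 19.050; ACT1 galactose medium 18.790
ΔCt(glucose medium) = 27.100 − 19.050 = 8.050
ΔCt(galactose medium) = 25.045 − 18.790 = 6.255
ΔΔCt = 6.255 − 8.050 = -1.795
Fold change = 2^(−(-1.795)) = 2^1.795 = 3.4702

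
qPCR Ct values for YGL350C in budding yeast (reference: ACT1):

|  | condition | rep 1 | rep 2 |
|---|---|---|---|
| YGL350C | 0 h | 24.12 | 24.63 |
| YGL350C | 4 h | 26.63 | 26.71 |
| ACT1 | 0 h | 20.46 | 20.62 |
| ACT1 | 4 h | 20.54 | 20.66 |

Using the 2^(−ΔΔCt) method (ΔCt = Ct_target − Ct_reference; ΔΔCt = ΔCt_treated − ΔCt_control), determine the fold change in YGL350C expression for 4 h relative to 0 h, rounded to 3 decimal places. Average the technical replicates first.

0.212

Mean Ct: YGL350C 0 h 24.375; YGL350C 4 h 26.670; ACT1 0 h 20.540; ACT1 4 h 20.600
ΔCt(0 h) = 24.375 − 20.540 = 3.835
ΔCt(4 h) = 26.670 − 20.600 = 6.070
ΔΔCt = 6.070 − 3.835 = 2.235
Fold change = 2^(−2.235) = 0.2124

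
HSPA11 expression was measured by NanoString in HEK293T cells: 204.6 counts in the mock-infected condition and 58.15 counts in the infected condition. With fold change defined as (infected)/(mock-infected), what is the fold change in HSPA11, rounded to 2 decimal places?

0.28

Fold change = 58.15 / 204.6 = 0.284
HSPA11 is downregulated.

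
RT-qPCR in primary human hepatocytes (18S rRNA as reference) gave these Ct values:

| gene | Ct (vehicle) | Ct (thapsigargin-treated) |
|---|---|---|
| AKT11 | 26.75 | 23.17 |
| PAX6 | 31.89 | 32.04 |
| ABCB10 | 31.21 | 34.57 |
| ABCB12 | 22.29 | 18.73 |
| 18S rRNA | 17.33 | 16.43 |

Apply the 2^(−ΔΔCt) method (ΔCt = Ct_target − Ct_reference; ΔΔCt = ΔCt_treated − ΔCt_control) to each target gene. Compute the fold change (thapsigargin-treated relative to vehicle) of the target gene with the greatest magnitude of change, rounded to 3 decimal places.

0.052

AKT11: ΔΔCt = (23.17−16.43) − (26.75−17.33) = 6.74 − 9.42 = -2.68; fold change = 2^2.68 = 6.409
PAX6: ΔΔCt = (32.04−16.43) − (31.89−17.33) = 15.61 − 14.56 = 1.05; fold change = 2^-1.05 = 0.483
ABCB10: ΔΔCt = (34.57−16.43) − (31.21−17.33) = 18.14 − 13.88 = 4.26; fold change = 2^-4.26 = 0.052
ABCB12: ΔΔCt = (18.73−16.43) − (22.29−17.33) = 2.30 − 4.96 = -2.66; fold change = 2^2.66 = 6.320
ABCB10 has the largest |ΔΔCt| = 4.26.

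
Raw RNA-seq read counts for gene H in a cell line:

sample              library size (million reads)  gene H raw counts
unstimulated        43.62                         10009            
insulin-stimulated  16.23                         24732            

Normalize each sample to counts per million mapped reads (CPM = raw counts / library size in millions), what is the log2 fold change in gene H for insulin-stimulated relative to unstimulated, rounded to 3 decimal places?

CPM(unstimulated) = 10009 / 43.62 = 229.4590
CPM(insulin-stimulated) = 24732 / 16.23 = 1523.8447
Fold change = 1523.8447 / 229.4590 = 6.64103
log2(6.64103) = 2.7314

2.731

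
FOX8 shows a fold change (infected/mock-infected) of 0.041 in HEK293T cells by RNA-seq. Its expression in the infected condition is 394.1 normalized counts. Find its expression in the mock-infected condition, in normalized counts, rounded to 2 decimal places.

9612.20

mock-infected expression = 394.1 / 0.041 = 9612.20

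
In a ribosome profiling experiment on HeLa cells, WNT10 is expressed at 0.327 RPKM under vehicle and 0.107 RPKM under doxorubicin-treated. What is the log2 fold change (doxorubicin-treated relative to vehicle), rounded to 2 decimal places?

-1.61

Fold change = 0.107 / 0.327 = 0.3272
log2(0.3272) = -1.612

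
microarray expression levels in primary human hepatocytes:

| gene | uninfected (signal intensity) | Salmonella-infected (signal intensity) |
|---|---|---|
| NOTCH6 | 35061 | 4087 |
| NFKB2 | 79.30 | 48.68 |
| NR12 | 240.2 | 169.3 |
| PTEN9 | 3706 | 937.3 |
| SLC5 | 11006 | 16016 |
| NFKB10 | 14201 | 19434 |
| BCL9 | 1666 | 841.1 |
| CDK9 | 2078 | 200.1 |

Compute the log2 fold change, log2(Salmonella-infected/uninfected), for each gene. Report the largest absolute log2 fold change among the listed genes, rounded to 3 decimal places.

log2(4087/35061) = -3.101  (NOTCH6)
log2(48.68/79.30) = -0.704  (NFKB2)
log2(169.3/240.2) = -0.505  (NR12)
log2(937.3/3706) = -1.983  (PTEN9)
log2(16016/11006) = 0.541  (SLC5)
log2(19434/14201) = 0.453  (NFKB10)
log2(841.1/1666) = -0.986  (BCL9)
log2(200.1/2078) = -3.376  (CDK9)
The largest magnitude belongs to CDK9.

3.376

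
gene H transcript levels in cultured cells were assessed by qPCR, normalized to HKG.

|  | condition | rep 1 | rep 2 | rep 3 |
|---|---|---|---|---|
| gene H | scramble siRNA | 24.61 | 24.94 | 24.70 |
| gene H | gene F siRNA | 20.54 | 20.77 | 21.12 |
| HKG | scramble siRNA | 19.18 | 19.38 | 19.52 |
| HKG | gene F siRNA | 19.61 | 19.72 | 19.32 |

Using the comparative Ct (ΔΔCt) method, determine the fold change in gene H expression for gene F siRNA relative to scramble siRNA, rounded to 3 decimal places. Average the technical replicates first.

17.509

Mean Ct: gene H scramble siRNA 24.750; gene H gene F siRNA 20.810; HKG scramble siRNA 19.360; HKG gene F siRNA 19.550
ΔCt(scramble siRNA) = 24.750 − 19.360 = 5.390
ΔCt(gene F siRNA) = 20.810 − 19.550 = 1.260
ΔΔCt = 1.260 − 5.390 = -4.130
Fold change = 2^(−(-4.130)) = 2^4.130 = 17.5087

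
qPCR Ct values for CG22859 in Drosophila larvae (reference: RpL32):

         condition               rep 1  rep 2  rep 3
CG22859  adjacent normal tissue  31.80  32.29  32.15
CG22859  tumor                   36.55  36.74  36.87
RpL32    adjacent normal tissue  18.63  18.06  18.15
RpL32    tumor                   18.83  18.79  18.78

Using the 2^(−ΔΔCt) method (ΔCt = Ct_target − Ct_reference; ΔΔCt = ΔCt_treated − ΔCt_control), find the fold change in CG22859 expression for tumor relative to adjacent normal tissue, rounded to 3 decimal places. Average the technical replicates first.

Mean Ct: CG22859 adjacent normal tissue 32.080; CG22859 tumor 36.720; RpL32 adjacent normal tissue 18.280; RpL32 tumor 18.800
ΔCt(adjacent normal tissue) = 32.080 − 18.280 = 13.800
ΔCt(tumor) = 36.720 − 18.800 = 17.920
ΔΔCt = 17.920 − 13.800 = 4.120
Fold change = 2^(−4.120) = 0.0575

0.058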